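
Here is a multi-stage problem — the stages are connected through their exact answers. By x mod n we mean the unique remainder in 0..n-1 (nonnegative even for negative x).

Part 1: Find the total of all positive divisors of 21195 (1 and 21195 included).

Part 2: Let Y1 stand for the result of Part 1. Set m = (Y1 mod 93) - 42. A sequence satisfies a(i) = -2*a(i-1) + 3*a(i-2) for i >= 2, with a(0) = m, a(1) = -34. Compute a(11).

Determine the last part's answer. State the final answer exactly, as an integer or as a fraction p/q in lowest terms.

Part 1: 21195 = 3^3 * 5 * 157; sigma = (1 + 3 + 9 + 27) * (1 + 5) * (1 + 157) = 40 * 6 * 158 = 37920; answer 37920
Part 2: Y1 = 37920; m = 27; a(2) = -2*(-34) + 3*(27) = 149; iterating: a(2)=149, a(3)=-400, a(4)=1247, a(5)=-3694, a(6)=11129, a(7)=-33340, a(8)=100067, a(9)=-300154, a(10)=900509, a(11)=-2701480; answer -2701480

-2701480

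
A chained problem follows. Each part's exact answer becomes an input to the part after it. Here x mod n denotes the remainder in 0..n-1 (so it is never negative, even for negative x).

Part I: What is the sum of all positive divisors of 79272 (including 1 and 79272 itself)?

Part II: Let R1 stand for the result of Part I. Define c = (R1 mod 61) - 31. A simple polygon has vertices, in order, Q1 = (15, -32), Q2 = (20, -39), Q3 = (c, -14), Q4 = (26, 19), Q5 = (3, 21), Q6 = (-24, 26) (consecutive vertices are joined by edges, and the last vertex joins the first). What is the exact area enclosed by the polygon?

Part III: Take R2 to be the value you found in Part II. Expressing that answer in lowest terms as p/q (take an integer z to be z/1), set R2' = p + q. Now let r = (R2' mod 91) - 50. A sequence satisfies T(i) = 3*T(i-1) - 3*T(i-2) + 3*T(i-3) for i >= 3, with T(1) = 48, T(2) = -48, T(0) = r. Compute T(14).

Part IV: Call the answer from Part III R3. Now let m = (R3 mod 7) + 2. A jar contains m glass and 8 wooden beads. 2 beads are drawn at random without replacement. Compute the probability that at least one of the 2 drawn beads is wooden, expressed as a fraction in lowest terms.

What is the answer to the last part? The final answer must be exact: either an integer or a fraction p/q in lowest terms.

34/39

Part I: 79272 = 2^3 * 3^3 * 367; sigma = (1 + 2 + 4 + 8) * (1 + 3 + 9 + 27) * (1 + 367) = 15 * 40 * 368 = 220800; answer 220800
Part II: R1 = 220800; c = 10; cross terms: (15*-39 - 20*-32)=55, (20*-14 - 10*-39)=110, (10*19 - 26*-14)=554, (26*21 - 3*19)=489, (3*26 - -24*21)=582, (-24*-32 - 15*26)=378; twice the area = |2168| = 2168; area = 1084; answer 1084
Part III: R2 = 1084; threaded value p + q = 1085; r = 34; T(3) = 3*(-48) - 3*(48) + 3*(34) = -186; iterating: T(3)=-186, T(4)=-270, T(5)=-396, T(6)=-936, T(7)=-2430, T(8)=-5670, T(9)=-12528, T(10)=-27864, T(11)=-63018, T(12)=-143046, T(13)=-323676, T(14)=-730944; answer -730944
Part IV: R3 = -730944; m = 5; total draws C(13,2) = 78; complement C(5,2) = 10; favorable 78 - 10 = 68; P = 34/39; answer 34/39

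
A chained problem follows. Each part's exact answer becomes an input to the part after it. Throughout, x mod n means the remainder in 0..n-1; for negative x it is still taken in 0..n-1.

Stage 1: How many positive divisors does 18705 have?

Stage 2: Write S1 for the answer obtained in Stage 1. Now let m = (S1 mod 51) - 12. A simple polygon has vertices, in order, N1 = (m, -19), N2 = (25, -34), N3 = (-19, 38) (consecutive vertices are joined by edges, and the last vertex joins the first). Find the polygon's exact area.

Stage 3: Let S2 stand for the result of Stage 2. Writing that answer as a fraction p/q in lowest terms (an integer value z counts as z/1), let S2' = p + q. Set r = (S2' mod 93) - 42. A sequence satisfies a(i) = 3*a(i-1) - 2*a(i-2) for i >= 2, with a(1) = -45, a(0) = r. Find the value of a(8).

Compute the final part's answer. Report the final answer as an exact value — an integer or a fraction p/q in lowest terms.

-14777

Stage 1: 18705 = 3 * 5 * 29 * 43; number of divisors = (1+1) * (1+1) * (1+1) * (1+1) = 16; answer 16
Stage 2: S1 = 16; m = 4; cross terms: (4*-34 - 25*-19)=339, (25*38 - -19*-34)=304, (-19*-19 - 4*38)=209; twice the area = |852| = 852; area = 426; answer 426
Stage 3: S2 = 426; threaded value p + q = 427; r = 13; a(2) = 3*(-45) - 2*(13) = -161; iterating: a(2)=-161, a(3)=-393, a(4)=-857, a(5)=-1785, a(6)=-3641, a(7)=-7353, a(8)=-14777; answer -14777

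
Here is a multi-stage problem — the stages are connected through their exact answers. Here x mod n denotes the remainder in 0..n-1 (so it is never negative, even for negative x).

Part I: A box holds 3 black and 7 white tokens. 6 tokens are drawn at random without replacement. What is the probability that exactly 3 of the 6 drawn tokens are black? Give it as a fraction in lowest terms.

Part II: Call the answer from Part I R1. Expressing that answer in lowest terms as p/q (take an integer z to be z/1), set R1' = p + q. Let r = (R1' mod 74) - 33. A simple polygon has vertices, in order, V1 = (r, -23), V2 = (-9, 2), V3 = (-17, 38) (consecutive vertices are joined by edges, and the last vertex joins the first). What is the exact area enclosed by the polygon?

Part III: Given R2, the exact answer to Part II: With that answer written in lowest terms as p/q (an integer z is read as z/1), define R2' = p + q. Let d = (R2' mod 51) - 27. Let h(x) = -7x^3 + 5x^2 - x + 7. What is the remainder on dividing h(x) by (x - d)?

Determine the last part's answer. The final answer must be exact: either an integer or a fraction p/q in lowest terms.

Part I: total draws C(10,6) = 210; favorable C(3,3)*C(7,3) = 35; P = 1/6; answer 1/6
Part II: R1 = 1/6; threaded value p + q = 7; r = -26; cross terms: (-26*2 - -9*-23)=-259, (-9*38 - -17*2)=-308, (-17*-23 - -26*38)=1379; twice the area = |812| = 812; area = 406; answer 406
Part III: R2 = 406; threaded value p + q = 407; d = 23; remainder = value at the root: -7*(23)^3 + 5*(23)^2 - 1*(23)^1 + 7 = (-85169) + (2645) + (-23) + (7) = -82540; answer -82540

-82540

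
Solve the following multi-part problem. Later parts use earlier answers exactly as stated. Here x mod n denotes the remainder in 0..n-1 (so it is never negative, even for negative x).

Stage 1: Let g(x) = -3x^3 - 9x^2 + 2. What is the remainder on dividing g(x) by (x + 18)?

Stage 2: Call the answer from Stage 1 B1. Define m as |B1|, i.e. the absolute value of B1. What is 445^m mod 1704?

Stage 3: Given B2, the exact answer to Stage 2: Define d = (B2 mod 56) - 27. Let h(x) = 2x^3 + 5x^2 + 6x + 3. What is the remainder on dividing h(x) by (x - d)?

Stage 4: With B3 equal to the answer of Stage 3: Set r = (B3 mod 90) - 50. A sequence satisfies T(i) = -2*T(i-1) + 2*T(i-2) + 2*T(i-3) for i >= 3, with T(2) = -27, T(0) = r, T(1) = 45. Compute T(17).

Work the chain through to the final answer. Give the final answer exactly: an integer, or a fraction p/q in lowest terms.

7163360

Stage 1: remainder = value at the root: -3*(-18)^3 - 9*(-18)^2 + 2 = (17496) + (-2916) + (2) = 14582; answer 14582
Stage 2: B1 = 14582; m = 14582; squarings mod 1704: 445^1=445, 445^2=361, 445^4=817, 445^8=1225, 445^16=1105, 445^32=961, 445^64=1657, 445^128=505, 445^256=1129, 445^512=49, 445^1024=697, 445^2048=169, 445^4096=1297, 445^8192=361; 445^14582 = 445^2 * 445^4 * 445^16 * 445^32 * 445^64 * 445^128 * 445^2048 * 445^4096 * 445^8192 = 49 (mod 1704); answer 49
Stage 3: B2 = 49; d = 22; remainder = value at the root: 2*(22)^3 + 5*(22)^2 + 6*(22)^1 + 3 = (21296) + (2420) + (132) + (3) = 23851; answer 23851
Stage 4: B3 = 23851; r = -49; T(3) = -2*(-27) + 2*(45) + 2*(-49) = 46; iterating: T(3)=46, T(4)=-56, T(5)=150, T(6)=-320, T(7)=828, T(8)=-1996, T(9)=5008, T(10)=-12352, T(11)=30728, T(12)=-76144, T(13)=189040, T(14)=-468912, T(15)=1163616, T(16)=-2886976, T(17)=7163360; answer 7163360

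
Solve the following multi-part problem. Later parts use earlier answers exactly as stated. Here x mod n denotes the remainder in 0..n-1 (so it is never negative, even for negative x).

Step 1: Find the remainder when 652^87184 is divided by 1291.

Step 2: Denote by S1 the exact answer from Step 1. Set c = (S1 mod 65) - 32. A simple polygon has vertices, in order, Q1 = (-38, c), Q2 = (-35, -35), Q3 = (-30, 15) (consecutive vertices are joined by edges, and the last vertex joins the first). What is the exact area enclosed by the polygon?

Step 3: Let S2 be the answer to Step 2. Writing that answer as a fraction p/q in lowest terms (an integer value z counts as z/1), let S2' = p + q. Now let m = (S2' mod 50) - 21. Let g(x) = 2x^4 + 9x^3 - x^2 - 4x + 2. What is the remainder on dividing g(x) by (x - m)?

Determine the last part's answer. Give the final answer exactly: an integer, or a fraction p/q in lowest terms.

2332

Step 1: squarings mod 1291: 652^1=652, 652^2=365, 652^4=252, 652^8=245, 652^16=639, 652^32=365, 652^64=252, 652^128=245, 652^256=639, 652^512=365, 652^1024=252, 652^2048=245, 652^4096=639, 652^8192=365, 652^16384=252, 652^32768=245, 652^65536=639; 652^87184 = 652^16 * 652^128 * 652^1024 * 652^4096 * 652^16384 * 652^65536 = 252 (mod 1291); answer 252
Step 2: S1 = 252; c = 25; cross terms: (-38*-35 - -35*25)=2205, (-35*15 - -30*-35)=-1575, (-30*25 - -38*15)=-180; twice the area = |450| = 450; area = 225; answer 225
Step 3: S2 = 225; threaded value p + q = 226; m = 5; remainder = value at the root: 2*(5)^4 + 9*(5)^3 - 1*(5)^2 - 4*(5)^1 + 2 = (1250) + (1125) + (-25) + (-20) + (2) = 2332; answer 2332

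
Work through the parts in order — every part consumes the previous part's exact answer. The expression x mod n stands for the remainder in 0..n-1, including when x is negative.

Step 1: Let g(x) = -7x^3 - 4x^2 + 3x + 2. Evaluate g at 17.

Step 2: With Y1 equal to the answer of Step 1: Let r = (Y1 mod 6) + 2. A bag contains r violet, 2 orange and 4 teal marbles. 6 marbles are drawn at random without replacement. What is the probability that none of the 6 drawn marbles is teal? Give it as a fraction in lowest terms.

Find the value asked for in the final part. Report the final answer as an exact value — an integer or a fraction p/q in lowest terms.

Step 1: -7*(17)^3 - 4*(17)^2 + 3*(17)^1 + 2 = (-34391) + (-1156) + (51) + (2) = -35494; answer -35494
Step 2: Y1 = -35494; r = 4; total draws C(10,6) = 210; favorable C(6,6) = 1; P = 1/210; answer 1/210

1/210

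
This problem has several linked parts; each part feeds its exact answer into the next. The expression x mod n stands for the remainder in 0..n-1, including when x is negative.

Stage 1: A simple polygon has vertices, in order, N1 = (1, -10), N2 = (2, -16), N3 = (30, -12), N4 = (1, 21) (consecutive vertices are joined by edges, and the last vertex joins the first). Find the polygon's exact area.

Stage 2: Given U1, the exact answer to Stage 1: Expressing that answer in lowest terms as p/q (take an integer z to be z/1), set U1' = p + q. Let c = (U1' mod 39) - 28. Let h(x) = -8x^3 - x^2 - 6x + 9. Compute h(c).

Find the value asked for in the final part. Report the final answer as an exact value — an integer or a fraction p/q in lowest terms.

Stage 1: cross terms: (1*-16 - 2*-10)=4, (2*-12 - 30*-16)=456, (30*21 - 1*-12)=642, (1*-10 - 1*21)=-31; twice the area = |1071| = 1071; area = 1071/2; answer 1071/2
Stage 2: U1 = 1071/2; threaded value p + q = 1073; c = -8; -8*(-8)^3 - 1*(-8)^2 - 6*(-8)^1 + 9 = (4096) + (-64) + (48) + (9) = 4089; answer 4089

4089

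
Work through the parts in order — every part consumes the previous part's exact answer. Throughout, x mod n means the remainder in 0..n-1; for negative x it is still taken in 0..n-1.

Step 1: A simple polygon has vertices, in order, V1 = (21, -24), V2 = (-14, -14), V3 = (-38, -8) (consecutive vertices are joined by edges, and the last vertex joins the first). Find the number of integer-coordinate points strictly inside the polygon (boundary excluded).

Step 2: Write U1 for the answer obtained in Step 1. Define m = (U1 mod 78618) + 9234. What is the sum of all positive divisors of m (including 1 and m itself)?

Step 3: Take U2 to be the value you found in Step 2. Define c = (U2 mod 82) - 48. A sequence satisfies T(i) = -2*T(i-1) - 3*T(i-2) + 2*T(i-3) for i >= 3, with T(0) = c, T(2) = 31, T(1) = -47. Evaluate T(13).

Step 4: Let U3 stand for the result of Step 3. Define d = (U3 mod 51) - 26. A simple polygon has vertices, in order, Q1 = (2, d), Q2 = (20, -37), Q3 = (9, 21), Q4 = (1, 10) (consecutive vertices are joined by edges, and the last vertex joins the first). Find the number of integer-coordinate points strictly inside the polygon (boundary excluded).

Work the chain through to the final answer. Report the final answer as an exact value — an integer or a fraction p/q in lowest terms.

496

Step 1: cross terms: (21*-14 - -14*-24)=-630, (-14*-8 - -38*-14)=-420, (-38*-24 - 21*-8)=1080; twice the area = |30| = 30; area = 15; boundary points = 5 + 6 + 1 = 12; strictly interior points = area - boundary/2 + 1 = 10; answer 10
Step 2: U1 = 10; m = 9244; 9244 = 2^2 * 2311; sigma = (1 + 2 + 4) * (1 + 2311) = 7 * 2312 = 16184; answer 16184
Step 3: U2 = 16184; c = -18; T(3) = -2*(31) - 3*(-47) + 2*(-18) = 43; iterating: T(3)=43, T(4)=-273, T(5)=479, T(6)=-53, T(7)=-1877, T(8)=4871, T(9)=-4217, T(10)=-9933, T(11)=42259, T(12)=-63153, T(13)=-20337; answer -20337
Step 4: U3 = -20337; d = -14; cross terms: (2*-37 - 20*-14)=206, (20*21 - 9*-37)=753, (9*10 - 1*21)=69, (1*-14 - 2*10)=-34; twice the area = |994| = 994; area = 497; boundary points = 1 + 1 + 1 + 1 = 4; strictly interior points = area - boundary/2 + 1 = 496; answer 496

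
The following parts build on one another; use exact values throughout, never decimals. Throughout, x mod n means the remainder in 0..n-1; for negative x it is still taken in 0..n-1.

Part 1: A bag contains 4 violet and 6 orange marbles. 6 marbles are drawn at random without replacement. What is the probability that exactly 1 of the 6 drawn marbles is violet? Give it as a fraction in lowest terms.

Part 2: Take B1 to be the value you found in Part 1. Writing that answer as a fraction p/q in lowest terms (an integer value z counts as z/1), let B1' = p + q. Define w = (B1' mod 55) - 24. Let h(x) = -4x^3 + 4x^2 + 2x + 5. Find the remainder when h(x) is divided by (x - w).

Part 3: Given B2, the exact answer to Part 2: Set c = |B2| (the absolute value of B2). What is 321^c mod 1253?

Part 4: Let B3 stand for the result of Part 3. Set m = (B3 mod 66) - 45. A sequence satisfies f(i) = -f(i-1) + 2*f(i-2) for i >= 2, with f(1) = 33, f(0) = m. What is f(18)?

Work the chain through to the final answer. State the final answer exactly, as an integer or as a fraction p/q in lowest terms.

-2446663

Part 1: total draws C(10,6) = 210; favorable C(4,1)*C(6,5) = 24; P = 4/35; answer 4/35
Part 2: B1 = 4/35; threaded value p + q = 39; w = 15; remainder = value at the root: -4*(15)^3 + 4*(15)^2 + 2*(15)^1 + 5 = (-13500) + (900) + (30) + (5) = -12565; answer -12565
Part 3: B2 = -12565; c = 12565; squarings mod 1253: 321^1=321, 321^2=295, 321^4=568, 321^8=603, 321^16=239, 321^32=736, 321^64=400, 321^128=869, 321^256=855, 321^512=526, 321^1024=1016, 321^2048=1037, 321^4096=295, 321^8192=568; 321^12565 = 321^1 * 321^4 * 321^16 * 321^256 * 321^4096 * 321^8192 = 776 (mod 1253); answer 776
Part 4: B3 = 776; m = 5; f(2) = -1*(33) + 2*(5) = -23; iterating: f(2)=-23, f(3)=89, f(4)=-135, f(5)=313, f(6)=-583, f(7)=1209, f(8)=-2375, f(9)=4793, f(10)=-9543, f(11)=19129, f(12)=-38215, f(13)=76473, f(14)=-152903, f(15)=305849, f(16)=-611655, f(17)=1223353, f(18)=-2446663; answer -2446663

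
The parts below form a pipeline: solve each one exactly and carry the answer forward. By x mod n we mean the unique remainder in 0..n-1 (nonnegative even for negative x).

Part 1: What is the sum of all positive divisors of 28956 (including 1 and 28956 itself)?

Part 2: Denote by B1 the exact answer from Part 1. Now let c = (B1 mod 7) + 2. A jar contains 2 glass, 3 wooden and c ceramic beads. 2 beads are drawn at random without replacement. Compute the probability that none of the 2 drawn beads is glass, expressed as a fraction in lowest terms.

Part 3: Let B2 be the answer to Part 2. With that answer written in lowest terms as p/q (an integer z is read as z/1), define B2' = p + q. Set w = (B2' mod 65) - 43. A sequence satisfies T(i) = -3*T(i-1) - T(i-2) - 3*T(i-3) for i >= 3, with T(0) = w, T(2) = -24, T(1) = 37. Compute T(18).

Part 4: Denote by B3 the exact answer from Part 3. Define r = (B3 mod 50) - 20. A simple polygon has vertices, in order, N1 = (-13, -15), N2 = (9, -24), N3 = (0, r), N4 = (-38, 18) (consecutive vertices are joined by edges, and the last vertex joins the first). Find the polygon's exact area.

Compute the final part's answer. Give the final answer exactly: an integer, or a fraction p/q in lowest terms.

Part 1: 28956 = 2^2 * 3 * 19 * 127; sigma = (1 + 2 + 4) * (1 + 3) * (1 + 19) * (1 + 127) = 7 * 4 * 20 * 128 = 71680; answer 71680
Part 2: B1 = 71680; c = 2; total draws C(7,2) = 21; favorable C(5,2) = 10; P = 10/21; answer 10/21
Part 3: B2 = 10/21; threaded value p + q = 31; w = -12; T(3) = -3*(-24) - 1*(37) - 3*(-12) = 71; iterating: T(3)=71, T(4)=-300, T(5)=901, T(6)=-2616, T(7)=7847, T(8)=-23628, T(9)=70885, T(10)=-212568, T(11)=637703, T(12)=-1913196, T(13)=5739589, T(14)=-17218680, T(15)=51656039, T(16)=-154968204, T(17)=464904613, T(18)=-1394713752; answer -1394713752
Part 4: B3 = -1394713752; r = 28; cross terms: (-13*-24 - 9*-15)=447, (9*28 - 0*-24)=252, (0*18 - -38*28)=1064, (-38*-15 - -13*18)=804; twice the area = |2567| = 2567; area = 2567/2; answer 2567/2

2567/2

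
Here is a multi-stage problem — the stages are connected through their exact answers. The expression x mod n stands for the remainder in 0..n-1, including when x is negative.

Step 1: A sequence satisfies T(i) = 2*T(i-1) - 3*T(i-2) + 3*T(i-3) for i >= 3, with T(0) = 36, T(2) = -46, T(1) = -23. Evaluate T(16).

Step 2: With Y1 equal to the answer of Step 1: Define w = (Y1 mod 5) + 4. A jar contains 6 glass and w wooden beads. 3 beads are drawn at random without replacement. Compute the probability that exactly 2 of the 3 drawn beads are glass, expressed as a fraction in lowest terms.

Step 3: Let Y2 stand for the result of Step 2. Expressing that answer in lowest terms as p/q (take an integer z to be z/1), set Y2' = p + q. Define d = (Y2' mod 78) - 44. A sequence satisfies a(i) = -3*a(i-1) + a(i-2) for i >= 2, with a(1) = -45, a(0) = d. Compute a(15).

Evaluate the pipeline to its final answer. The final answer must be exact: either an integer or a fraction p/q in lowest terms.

Step 1: T(3) = 2*(-46) - 3*(-23) + 3*(36) = 85; iterating: T(3)=85, T(4)=239, T(5)=85, T(6)=-292, T(7)=-122, T(8)=887, T(9)=1264, T(10)=-499, T(11)=-2129, T(12)=1031, T(13)=6952, T(14)=4424, T(15)=-8915, T(16)=-10246; answer -10246
Step 2: Y1 = -10246; w = 8; total draws C(14,3) = 364; favorable C(6,2)*C(8,1) = 120; P = 30/91; answer 30/91
Step 3: Y2 = 30/91; threaded value p + q = 121; d = -1; a(2) = -3*(-45) + 1*(-1) = 134; iterating: a(2)=134, a(3)=-447, a(4)=1475, a(5)=-4872, a(6)=16091, a(7)=-53145, a(8)=175526, a(9)=-579723, a(10)=1914695, a(11)=-6323808, a(12)=20886119, a(13)=-68982165, a(14)=227832614, a(15)=-752480007; answer -752480007

-752480007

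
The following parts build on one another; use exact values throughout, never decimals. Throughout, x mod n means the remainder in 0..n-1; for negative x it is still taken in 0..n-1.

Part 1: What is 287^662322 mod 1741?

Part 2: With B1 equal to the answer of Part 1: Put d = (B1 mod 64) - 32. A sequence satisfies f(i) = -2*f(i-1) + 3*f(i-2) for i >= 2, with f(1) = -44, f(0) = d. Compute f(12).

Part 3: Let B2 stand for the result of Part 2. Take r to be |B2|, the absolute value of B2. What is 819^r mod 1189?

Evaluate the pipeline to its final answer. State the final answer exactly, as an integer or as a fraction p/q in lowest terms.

1067

Part 1: squarings mod 1741: 287^1=287, 287^2=542, 287^4=1276, 287^8=341, 287^16=1375, 287^32=1640, 287^64=1496, 287^128=831, 287^256=1125, 287^512=1659, 287^1024=1501, 287^2048=147, 287^4096=717, 287^8192=494, 287^16384=296, 287^32768=566, 287^65536=12, 287^131072=144, 287^262144=1585, 287^524288=1703; 287^662322 = 287^2 * 287^16 * 287^32 * 287^256 * 287^512 * 287^2048 * 287^4096 * 287^131072 * 287^524288 = 840 (mod 1741); answer 840
Part 2: B1 = 840; d = -24; f(2) = -2*(-44) + 3*(-24) = 16; iterating: f(2)=16, f(3)=-164, f(4)=376, f(5)=-1244, f(6)=3616, f(7)=-10964, f(8)=32776, f(9)=-98444, f(10)=295216, f(11)=-885764, f(12)=2657176; answer 2657176
Part 3: B2 = 2657176; r = 2657176; squarings mod 1189: 819^1=819, 819^2=165, 819^4=1067, 819^8=616, 819^16=165, 819^32=1067, 819^64=616, 819^128=165, 819^256=1067, 819^512=616, 819^1024=165, 819^2048=1067, 819^4096=616, 819^8192=165, 819^16384=1067, 819^32768=616, 819^65536=165, 819^131072=1067, 819^262144=616, 819^524288=165, 819^1048576=1067, 819^2097152=616; 819^2657176 = 819^8 * 819^16 * 819^128 * 819^256 * 819^512 * 819^2048 * 819^32768 * 819^524288 * 819^2097152 = 1067 (mod 1189); answer 1067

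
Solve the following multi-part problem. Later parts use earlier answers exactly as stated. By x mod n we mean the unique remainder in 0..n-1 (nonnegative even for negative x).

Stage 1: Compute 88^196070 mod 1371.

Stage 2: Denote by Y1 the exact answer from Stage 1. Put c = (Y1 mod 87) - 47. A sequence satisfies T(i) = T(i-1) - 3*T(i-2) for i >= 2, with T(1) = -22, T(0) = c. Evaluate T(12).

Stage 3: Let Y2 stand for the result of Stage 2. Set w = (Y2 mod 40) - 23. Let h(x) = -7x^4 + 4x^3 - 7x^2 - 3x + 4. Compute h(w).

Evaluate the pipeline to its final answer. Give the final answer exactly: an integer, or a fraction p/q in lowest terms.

Stage 1: squarings mod 1371: 88^1=88, 88^2=889, 88^4=625, 88^8=1261, 88^16=1132, 88^32=910, 88^64=16, 88^128=256, 88^256=1099, 88^512=1321, 88^1024=1129, 88^2048=982, 88^4096=511, 88^8192=631, 88^16384=571, 88^32768=1114, 88^65536=241, 88^131072=499; 88^196070 = 88^2 * 88^4 * 88^32 * 88^64 * 88^128 * 88^256 * 88^1024 * 88^2048 * 88^4096 * 88^8192 * 88^16384 * 88^32768 * 88^131072 = 400 (mod 1371); answer 400
Stage 2: Y1 = 400; c = 5; T(2) = 1*(-22) - 3*(5) = -37; iterating: T(2)=-37, T(3)=29, T(4)=140, T(5)=53, T(6)=-367, T(7)=-526, T(8)=575, T(9)=2153, T(10)=428, T(11)=-6031, T(12)=-7315; answer -7315
Stage 3: Y2 = -7315; w = -18; -7*(-18)^4 + 4*(-18)^3 - 7*(-18)^2 - 3*(-18)^1 + 4 = (-734832) + (-23328) + (-2268) + (54) + (4) = -760370; answer -760370

-760370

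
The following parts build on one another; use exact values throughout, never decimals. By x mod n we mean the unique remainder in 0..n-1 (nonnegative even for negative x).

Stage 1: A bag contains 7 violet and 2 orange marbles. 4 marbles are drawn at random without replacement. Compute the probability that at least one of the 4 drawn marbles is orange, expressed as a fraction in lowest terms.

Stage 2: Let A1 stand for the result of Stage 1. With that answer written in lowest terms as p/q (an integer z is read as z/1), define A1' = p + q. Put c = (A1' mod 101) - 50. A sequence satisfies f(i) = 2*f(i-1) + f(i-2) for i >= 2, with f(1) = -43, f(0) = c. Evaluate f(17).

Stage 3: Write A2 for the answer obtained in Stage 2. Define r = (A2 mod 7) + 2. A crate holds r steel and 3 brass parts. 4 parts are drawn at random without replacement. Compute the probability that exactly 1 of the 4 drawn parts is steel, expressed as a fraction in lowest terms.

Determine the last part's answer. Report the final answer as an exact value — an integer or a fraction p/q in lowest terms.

4/35

Stage 1: total draws C(9,4) = 126; complement C(7,4) = 35; favorable 126 - 35 = 91; P = 13/18; answer 13/18
Stage 2: A1 = 13/18; threaded value p + q = 31; c = -19; f(2) = 2*(-43) + 1*(-19) = -105; iterating: f(2)=-105, f(3)=-253, f(4)=-611, f(5)=-1475, f(6)=-3561, f(7)=-8597, f(8)=-20755, f(9)=-50107, f(10)=-120969, f(11)=-292045, f(12)=-705059, f(13)=-1702163, f(14)=-4109385, f(15)=-9920933, f(16)=-23951251, f(17)=-57823435; answer -57823435
Stage 3: A2 = -57823435; r = 4; total draws C(7,4) = 35; favorable C(4,1)*C(3,3) = 4; P = 4/35; answer 4/35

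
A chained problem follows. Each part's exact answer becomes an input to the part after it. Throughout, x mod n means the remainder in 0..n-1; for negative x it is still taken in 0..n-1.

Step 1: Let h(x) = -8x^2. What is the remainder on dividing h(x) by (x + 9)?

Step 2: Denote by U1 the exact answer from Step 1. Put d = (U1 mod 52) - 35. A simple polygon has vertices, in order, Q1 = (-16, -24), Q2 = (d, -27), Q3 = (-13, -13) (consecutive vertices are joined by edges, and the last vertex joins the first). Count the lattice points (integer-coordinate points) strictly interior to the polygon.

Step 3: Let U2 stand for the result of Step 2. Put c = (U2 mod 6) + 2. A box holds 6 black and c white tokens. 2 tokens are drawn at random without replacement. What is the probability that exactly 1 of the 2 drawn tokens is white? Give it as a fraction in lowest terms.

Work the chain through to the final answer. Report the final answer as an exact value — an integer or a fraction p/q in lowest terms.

6/11

Step 1: remainder = value at the root: -8*(-9)^2 = (-648) = -648; answer -648
Step 2: U1 = -648; d = -7; cross terms: (-16*-27 - -7*-24)=264, (-7*-13 - -13*-27)=-260, (-13*-24 - -16*-13)=104; twice the area = |108| = 108; area = 54; boundary points = 3 + 2 + 1 = 6; strictly interior points = area - boundary/2 + 1 = 52; answer 52
Step 3: U2 = 52; c = 6; total draws C(12,2) = 66; favorable C(6,1)*C(6,1) = 36; P = 6/11; answer 6/11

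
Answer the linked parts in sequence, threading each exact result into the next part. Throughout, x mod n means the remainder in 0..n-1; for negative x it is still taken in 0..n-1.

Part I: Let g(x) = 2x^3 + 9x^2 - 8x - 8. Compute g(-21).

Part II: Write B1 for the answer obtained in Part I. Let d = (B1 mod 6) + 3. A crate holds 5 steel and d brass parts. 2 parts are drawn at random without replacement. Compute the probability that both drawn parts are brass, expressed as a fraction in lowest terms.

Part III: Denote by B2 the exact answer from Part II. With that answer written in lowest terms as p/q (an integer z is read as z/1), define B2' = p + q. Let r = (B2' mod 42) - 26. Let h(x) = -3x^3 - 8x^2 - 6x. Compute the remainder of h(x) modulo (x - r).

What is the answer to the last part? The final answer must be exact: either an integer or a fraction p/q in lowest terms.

17803

Part I: 2*(-21)^3 + 9*(-21)^2 - 8*(-21)^1 - 8 = (-18522) + (3969) + (168) + (-8) = -14393; answer -14393
Part II: B1 = -14393; d = 4; total draws C(9,2) = 36; favorable C(4,2) = 6; P = 1/6; answer 1/6
Part III: B2 = 1/6; threaded value p + q = 7; r = -19; remainder = value at the root: -3*(-19)^3 - 8*(-19)^2 - 6*(-19)^1 = (20577) + (-2888) + (114) = 17803; answer 17803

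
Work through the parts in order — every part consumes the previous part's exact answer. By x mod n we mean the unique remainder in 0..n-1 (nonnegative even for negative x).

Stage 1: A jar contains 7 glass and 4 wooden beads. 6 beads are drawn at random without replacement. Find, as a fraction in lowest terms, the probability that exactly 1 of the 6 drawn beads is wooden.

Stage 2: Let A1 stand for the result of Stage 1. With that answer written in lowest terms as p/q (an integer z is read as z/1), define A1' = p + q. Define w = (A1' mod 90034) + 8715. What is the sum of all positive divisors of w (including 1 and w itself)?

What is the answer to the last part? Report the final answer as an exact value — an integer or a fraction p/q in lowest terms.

Stage 1: total draws C(11,6) = 462; favorable C(4,1)*C(7,5) = 84; P = 2/11; answer 2/11
Stage 2: A1 = 2/11; threaded value p + q = 13; w = 8728; 8728 = 2^3 * 1091; sigma = (1 + 2 + 4 + 8) * (1 + 1091) = 15 * 1092 = 16380; answer 16380

16380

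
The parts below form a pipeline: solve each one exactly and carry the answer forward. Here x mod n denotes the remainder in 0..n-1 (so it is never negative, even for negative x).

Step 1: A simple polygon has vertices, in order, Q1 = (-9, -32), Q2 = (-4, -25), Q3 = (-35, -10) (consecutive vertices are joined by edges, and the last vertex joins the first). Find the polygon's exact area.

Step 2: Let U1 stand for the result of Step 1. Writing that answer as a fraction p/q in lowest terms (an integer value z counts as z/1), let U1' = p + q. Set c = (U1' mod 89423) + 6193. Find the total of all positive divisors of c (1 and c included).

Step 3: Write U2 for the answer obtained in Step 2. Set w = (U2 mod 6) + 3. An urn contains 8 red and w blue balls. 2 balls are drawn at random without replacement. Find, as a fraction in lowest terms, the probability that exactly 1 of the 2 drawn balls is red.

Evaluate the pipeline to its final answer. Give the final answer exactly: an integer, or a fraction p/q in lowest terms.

Step 1: cross terms: (-9*-25 - -4*-32)=97, (-4*-10 - -35*-25)=-835, (-35*-32 - -9*-10)=1030; twice the area = |292| = 292; area = 146; answer 146
Step 2: U1 = 146; threaded value p + q = 147; c = 6340; 6340 = 2^2 * 5 * 317; sigma = (1 + 2 + 4) * (1 + 5) * (1 + 317) = 7 * 6 * 318 = 13356; answer 13356
Step 3: U2 = 13356; w = 3; total draws C(11,2) = 55; favorable C(8,1)*C(3,1) = 24; P = 24/55; answer 24/55

24/55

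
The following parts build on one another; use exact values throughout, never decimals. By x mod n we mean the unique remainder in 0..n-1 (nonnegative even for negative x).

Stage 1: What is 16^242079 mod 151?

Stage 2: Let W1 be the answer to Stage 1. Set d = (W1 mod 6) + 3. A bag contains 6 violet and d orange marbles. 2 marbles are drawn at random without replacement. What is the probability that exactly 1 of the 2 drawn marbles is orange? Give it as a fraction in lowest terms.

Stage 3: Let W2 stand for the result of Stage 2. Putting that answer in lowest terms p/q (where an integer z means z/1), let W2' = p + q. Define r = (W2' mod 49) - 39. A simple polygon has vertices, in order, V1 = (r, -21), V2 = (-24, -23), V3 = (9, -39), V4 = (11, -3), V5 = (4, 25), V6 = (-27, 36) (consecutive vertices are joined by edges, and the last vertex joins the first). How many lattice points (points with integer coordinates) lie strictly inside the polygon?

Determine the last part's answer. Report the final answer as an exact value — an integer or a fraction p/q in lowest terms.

Stage 1: squarings mod 151: 16^1=16, 16^2=105, 16^4=2, 16^8=4, 16^16=16, 16^32=105, 16^64=2, 16^128=4, 16^256=16, 16^512=105, 16^1024=2, 16^2048=4, 16^4096=16, 16^8192=105, 16^16384=2, 16^32768=4, 16^65536=16, 16^131072=105; 16^242079 = 16^1 * 16^2 * 16^4 * 16^8 * 16^16 * 16^128 * 16^256 * 16^4096 * 16^8192 * 16^32768 * 16^65536 * 16^131072 = 64 (mod 151); answer 64
Stage 2: W1 = 64; d = 7; total draws C(13,2) = 78; favorable C(7,1)*C(6,1) = 42; P = 7/13; answer 7/13
Stage 3: W2 = 7/13; threaded value p + q = 20; r = -19; cross terms: (-19*-23 - -24*-21)=-67, (-24*-39 - 9*-23)=1143, (9*-3 - 11*-39)=402, (11*25 - 4*-3)=287, (4*36 - -27*25)=819, (-27*-21 - -19*36)=1251; twice the area = |3835| = 3835; area = 3835/2; boundary points = 1 + 1 + 2 + 7 + 1 + 1 = 13; strictly interior points = area - boundary/2 + 1 = 1912; answer 1912

1912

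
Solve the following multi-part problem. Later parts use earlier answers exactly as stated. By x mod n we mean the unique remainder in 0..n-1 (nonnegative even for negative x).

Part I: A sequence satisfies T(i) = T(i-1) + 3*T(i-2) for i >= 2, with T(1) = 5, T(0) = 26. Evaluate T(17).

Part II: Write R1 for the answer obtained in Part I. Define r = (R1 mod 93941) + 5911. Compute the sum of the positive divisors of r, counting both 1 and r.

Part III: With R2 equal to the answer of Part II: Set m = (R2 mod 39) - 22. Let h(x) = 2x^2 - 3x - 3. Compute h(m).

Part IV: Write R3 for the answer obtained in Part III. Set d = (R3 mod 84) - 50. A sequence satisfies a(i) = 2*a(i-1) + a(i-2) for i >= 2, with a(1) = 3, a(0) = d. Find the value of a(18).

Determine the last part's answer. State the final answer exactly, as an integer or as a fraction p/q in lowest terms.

Part I: T(2) = 1*(5) + 3*(26) = 83; iterating: T(2)=83, T(3)=98, T(4)=347, T(5)=641, T(6)=1682, T(7)=3605, T(8)=8651, T(9)=19466, T(10)=45419, T(11)=103817, T(12)=240074, T(13)=551525, T(14)=1271747, T(15)=2926322, T(16)=6741563, T(17)=15520529; answer 15520529
Part II: R1 = 15520529; r = 26175; 26175 = 3 * 5^2 * 349; sigma = (1 + 3) * (1 + 5 + 25) * (1 + 349) = 4 * 31 * 350 = 43400; answer 43400
Part III: R2 = 43400; m = 10; 2*(10)^2 - 3*(10)^1 - 3 = (200) + (-30) + (-3) = 167; answer 167
Part IV: R3 = 167; d = 33; a(2) = 2*(3) + 1*(33) = 39; iterating: a(2)=39, a(3)=81, a(4)=201, a(5)=483, a(6)=1167, a(7)=2817, a(8)=6801, a(9)=16419, a(10)=39639, a(11)=95697, a(12)=231033, a(13)=557763, a(14)=1346559, a(15)=3250881, a(16)=7848321, a(17)=18947523, a(18)=45743367; answer 45743367

45743367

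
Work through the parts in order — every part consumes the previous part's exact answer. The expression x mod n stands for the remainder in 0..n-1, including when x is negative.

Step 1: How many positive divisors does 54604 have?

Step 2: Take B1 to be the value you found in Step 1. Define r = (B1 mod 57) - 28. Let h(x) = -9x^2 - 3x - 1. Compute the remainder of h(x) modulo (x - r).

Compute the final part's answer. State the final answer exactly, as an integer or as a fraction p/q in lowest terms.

-133

Step 1: 54604 = 2^2 * 11 * 17 * 73; number of divisors = (2+1) * (1+1) * (1+1) * (1+1) = 24; answer 24
Step 2: B1 = 24; r = -4; remainder = value at the root: -9*(-4)^2 - 3*(-4)^1 - 1 = (-144) + (12) + (-1) = -133; answer -133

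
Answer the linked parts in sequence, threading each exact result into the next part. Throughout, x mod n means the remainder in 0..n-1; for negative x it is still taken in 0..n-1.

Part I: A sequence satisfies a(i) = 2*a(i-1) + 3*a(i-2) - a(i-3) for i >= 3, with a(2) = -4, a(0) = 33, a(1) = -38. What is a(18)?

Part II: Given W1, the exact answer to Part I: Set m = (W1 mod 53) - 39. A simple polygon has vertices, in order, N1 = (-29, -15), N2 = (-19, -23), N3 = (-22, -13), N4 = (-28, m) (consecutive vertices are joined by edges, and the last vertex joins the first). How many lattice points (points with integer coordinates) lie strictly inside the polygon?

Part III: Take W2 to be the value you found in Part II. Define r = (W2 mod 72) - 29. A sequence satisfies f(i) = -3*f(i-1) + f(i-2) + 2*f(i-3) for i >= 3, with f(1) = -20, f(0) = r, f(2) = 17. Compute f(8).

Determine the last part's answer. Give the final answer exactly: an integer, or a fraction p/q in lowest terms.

Part I: a(3) = 2*(-4) + 3*(-38) - 1*(33) = -155; iterating: a(3)=-155, a(4)=-284, a(5)=-1029, a(6)=-2755, a(7)=-8313, a(8)=-23862, a(9)=-69908, a(10)=-203089, a(11)=-592040, a(12)=-1723439, a(13)=-5019909, a(14)=-14618095, a(15)=-42572478, a(16)=-123979332, a(17)=-361058003, a(18)=-1051481524; answer -1051481524
Part II: W1 = -1051481524; m = 12; cross terms: (-29*-23 - -19*-15)=382, (-19*-13 - -22*-23)=-259, (-22*12 - -28*-13)=-628, (-28*-15 - -29*12)=768; twice the area = |263| = 263; area = 263/2; boundary points = 2 + 1 + 1 + 1 = 5; strictly interior points = area - boundary/2 + 1 = 130; answer 130
Part III: W2 = 130; r = 29; f(3) = -3*(17) + 1*(-20) + 2*(29) = -13; iterating: f(3)=-13, f(4)=16, f(5)=-27, f(6)=71, f(7)=-208, f(8)=641; answer 641

641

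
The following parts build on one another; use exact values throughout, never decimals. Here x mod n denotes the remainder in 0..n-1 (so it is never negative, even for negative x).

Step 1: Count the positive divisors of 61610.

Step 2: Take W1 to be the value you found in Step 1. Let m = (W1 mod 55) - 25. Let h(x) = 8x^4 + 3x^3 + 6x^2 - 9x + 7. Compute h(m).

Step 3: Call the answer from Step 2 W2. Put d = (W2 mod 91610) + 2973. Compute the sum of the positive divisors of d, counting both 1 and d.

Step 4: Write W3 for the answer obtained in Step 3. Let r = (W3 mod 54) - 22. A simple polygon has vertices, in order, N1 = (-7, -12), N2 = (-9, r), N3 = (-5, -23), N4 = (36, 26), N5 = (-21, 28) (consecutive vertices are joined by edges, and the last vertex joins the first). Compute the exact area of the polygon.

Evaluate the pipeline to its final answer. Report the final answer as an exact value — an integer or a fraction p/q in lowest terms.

2843/2

Step 1: 61610 = 2 * 5 * 61 * 101; number of divisors = (1+1) * (1+1) * (1+1) * (1+1) = 16; answer 16
Step 2: W1 = 16; m = -9; 8*(-9)^4 + 3*(-9)^3 + 6*(-9)^2 - 9*(-9)^1 + 7 = (52488) + (-2187) + (486) + (81) + (7) = 50875; answer 50875
Step 3: W2 = 50875; d = 53848; 53848 = 2^3 * 53 * 127; sigma = (1 + 2 + 4 + 8) * (1 + 53) * (1 + 127) = 15 * 54 * 128 = 103680; answer 103680
Step 4: W3 = 103680; r = -22; cross terms: (-7*-22 - -9*-12)=46, (-9*-23 - -5*-22)=97, (-5*26 - 36*-23)=698, (36*28 - -21*26)=1554, (-21*-12 - -7*28)=448; twice the area = |2843| = 2843; area = 2843/2; answer 2843/2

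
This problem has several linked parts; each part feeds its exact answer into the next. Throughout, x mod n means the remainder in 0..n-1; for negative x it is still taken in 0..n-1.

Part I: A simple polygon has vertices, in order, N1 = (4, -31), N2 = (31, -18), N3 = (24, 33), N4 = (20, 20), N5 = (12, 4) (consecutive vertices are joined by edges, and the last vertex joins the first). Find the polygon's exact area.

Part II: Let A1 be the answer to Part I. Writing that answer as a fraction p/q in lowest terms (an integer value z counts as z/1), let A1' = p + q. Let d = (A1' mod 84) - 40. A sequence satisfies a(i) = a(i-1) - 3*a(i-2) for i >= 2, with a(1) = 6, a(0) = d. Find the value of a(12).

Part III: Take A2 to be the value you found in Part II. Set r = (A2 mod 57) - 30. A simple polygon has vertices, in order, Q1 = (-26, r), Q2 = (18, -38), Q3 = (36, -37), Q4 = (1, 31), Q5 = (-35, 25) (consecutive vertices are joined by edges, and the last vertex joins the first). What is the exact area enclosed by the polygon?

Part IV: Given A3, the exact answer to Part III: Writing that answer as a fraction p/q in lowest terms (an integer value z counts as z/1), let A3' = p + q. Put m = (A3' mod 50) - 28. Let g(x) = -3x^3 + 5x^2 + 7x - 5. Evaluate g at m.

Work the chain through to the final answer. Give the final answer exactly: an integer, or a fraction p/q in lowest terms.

Part I: cross terms: (4*-18 - 31*-31)=889, (31*33 - 24*-18)=1455, (24*20 - 20*33)=-180, (20*4 - 12*20)=-160, (12*-31 - 4*4)=-388; twice the area = |1616| = 1616; area = 808; answer 808
Part II: A1 = 808; threaded value p + q = 809; d = 13; a(2) = 1*(6) - 3*(13) = -33; iterating: a(2)=-33, a(3)=-51, a(4)=48, a(5)=201, a(6)=57, a(7)=-546, a(8)=-717, a(9)=921, a(10)=3072, a(11)=309, a(12)=-8907; answer -8907
Part III: A2 = -8907; r = 12; cross terms: (-26*-38 - 18*12)=772, (18*-37 - 36*-38)=702, (36*31 - 1*-37)=1153, (1*25 - -35*31)=1110, (-35*12 - -26*25)=230; twice the area = |3967| = 3967; area = 3967/2; answer 3967/2
Part IV: A3 = 3967/2; threaded value p + q = 3969; m = -9; -3*(-9)^3 + 5*(-9)^2 + 7*(-9)^1 - 5 = (2187) + (405) + (-63) + (-5) = 2524; answer 2524

2524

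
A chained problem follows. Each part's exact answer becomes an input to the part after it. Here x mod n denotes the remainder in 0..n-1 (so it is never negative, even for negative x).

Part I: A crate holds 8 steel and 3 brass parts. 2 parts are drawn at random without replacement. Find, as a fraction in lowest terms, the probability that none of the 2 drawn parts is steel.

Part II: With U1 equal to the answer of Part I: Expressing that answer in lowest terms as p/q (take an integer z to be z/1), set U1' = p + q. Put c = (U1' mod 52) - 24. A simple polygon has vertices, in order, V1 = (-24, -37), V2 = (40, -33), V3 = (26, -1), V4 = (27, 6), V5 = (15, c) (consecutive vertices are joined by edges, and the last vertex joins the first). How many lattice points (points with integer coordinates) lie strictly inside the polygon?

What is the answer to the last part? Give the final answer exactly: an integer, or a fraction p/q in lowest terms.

846

Part I: total draws C(11,2) = 55; favorable C(3,2) = 3; P = 3/55; answer 3/55
Part II: U1 = 3/55; threaded value p + q = 58; c = -18; cross terms: (-24*-33 - 40*-37)=2272, (40*-1 - 26*-33)=818, (26*6 - 27*-1)=183, (27*-18 - 15*6)=-576, (15*-37 - -24*-18)=-987; twice the area = |1710| = 1710; area = 855; boundary points = 4 + 2 + 1 + 12 + 1 = 20; strictly interior points = area - boundary/2 + 1 = 846; answer 846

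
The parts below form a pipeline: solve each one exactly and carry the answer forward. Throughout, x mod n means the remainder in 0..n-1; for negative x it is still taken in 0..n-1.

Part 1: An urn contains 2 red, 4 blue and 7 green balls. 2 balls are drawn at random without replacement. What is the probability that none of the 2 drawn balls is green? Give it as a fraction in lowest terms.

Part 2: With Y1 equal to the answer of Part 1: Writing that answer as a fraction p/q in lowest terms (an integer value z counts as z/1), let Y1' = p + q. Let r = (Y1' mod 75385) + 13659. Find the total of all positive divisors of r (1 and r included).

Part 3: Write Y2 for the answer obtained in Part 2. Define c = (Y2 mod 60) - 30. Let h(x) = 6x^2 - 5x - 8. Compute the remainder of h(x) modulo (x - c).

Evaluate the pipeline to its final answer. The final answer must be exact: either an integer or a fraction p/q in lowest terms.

Part 1: total draws C(13,2) = 78; favorable C(6,2) = 15; P = 5/26; answer 5/26
Part 2: Y1 = 5/26; threaded value p + q = 31; r = 13690; 13690 = 2 * 5 * 37^2; sigma = (1 + 2) * (1 + 5) * (1 + 37 + 1369) = 3 * 6 * 1407 = 25326; answer 25326
Part 3: Y2 = 25326; c = -24; remainder = value at the root: 6*(-24)^2 - 5*(-24)^1 - 8 = (3456) + (120) + (-8) = 3568; answer 3568

3568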